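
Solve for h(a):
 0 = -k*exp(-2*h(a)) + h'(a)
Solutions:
 h(a) = log(-sqrt(C1 + 2*a*k))
 h(a) = log(C1 + 2*a*k)/2


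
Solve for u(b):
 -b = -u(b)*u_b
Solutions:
 u(b) = -sqrt(C1 + b^2)
 u(b) = sqrt(C1 + b^2)


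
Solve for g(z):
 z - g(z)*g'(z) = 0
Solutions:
 g(z) = -sqrt(C1 + z^2)
 g(z) = sqrt(C1 + z^2)


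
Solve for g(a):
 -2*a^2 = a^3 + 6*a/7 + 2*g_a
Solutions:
 g(a) = C1 - a^4/8 - a^3/3 - 3*a^2/14


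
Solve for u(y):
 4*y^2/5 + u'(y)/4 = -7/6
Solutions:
 u(y) = C1 - 16*y^3/15 - 14*y/3


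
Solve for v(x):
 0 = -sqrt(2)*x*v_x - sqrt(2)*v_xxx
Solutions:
 v(x) = C1 + Integral(C2*airyai(-x) + C3*airybi(-x), x)


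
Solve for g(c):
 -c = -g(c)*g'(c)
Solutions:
 g(c) = -sqrt(C1 + c^2)
 g(c) = sqrt(C1 + c^2)


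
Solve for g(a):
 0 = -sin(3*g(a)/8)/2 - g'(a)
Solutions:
 a/2 + 4*log(cos(3*g(a)/8) - 1)/3 - 4*log(cos(3*g(a)/8) + 1)/3 = C1


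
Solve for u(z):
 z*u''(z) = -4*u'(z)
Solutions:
 u(z) = C1 + C2/z^3


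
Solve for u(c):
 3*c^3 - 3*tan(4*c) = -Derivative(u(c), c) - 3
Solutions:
 u(c) = C1 - 3*c^4/4 - 3*c - 3*log(cos(4*c))/4


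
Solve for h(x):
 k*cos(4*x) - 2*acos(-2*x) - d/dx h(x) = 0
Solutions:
 h(x) = C1 + k*sin(4*x)/4 - 2*x*acos(-2*x) - sqrt(1 - 4*x^2)


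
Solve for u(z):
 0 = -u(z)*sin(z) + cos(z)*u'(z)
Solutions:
 u(z) = C1/cos(z)


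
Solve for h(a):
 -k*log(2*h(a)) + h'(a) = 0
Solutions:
 Integral(1/(log(_y) + log(2)), (_y, h(a))) = C1 + a*k


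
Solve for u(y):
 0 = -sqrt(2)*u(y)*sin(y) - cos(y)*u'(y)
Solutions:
 u(y) = C1*cos(y)^(sqrt(2))


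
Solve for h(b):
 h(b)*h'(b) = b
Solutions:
 h(b) = -sqrt(C1 + b^2)
 h(b) = sqrt(C1 + b^2)


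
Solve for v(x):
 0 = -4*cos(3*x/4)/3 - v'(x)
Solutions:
 v(x) = C1 - 16*sin(3*x/4)/9


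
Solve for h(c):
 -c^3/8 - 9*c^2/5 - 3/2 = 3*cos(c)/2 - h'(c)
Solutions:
 h(c) = C1 + c^4/32 + 3*c^3/5 + 3*c/2 + 3*sin(c)/2


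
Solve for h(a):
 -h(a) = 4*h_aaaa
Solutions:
 h(a) = (C1*sin(a/2) + C2*cos(a/2))*exp(-a/2) + (C3*sin(a/2) + C4*cos(a/2))*exp(a/2)


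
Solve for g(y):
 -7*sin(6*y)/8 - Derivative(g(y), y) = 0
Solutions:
 g(y) = C1 + 7*cos(6*y)/48


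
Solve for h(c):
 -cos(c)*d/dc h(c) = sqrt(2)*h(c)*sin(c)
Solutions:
 h(c) = C1*cos(c)^(sqrt(2))


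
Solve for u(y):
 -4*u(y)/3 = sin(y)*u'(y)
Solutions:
 u(y) = C1*(cos(y) + 1)^(2/3)/(cos(y) - 1)^(2/3)


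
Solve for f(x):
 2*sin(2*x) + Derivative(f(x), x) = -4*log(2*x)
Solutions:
 f(x) = C1 - 4*x*log(x) - 4*x*log(2) + 4*x + cos(2*x)


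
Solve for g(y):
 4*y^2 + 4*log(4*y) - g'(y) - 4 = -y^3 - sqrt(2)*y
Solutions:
 g(y) = C1 + y^4/4 + 4*y^3/3 + sqrt(2)*y^2/2 + 4*y*log(y) - 8*y + y*log(256)


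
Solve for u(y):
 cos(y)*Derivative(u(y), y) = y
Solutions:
 u(y) = C1 + Integral(y/cos(y), y)


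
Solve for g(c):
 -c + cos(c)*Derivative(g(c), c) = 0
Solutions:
 g(c) = C1 + Integral(c/cos(c), c)


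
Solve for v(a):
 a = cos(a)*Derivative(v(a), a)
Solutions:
 v(a) = C1 + Integral(a/cos(a), a)


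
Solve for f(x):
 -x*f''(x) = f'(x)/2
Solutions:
 f(x) = C1 + C2*sqrt(x)


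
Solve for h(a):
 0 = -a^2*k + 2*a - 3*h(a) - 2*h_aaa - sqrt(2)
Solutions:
 h(a) = C3*exp(-2^(2/3)*3^(1/3)*a/2) - a^2*k/3 + 2*a/3 + (C1*sin(2^(2/3)*3^(5/6)*a/4) + C2*cos(2^(2/3)*3^(5/6)*a/4))*exp(2^(2/3)*3^(1/3)*a/4) - sqrt(2)/3


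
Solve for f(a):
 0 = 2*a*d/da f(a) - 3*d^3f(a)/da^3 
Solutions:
 f(a) = C1 + Integral(C2*airyai(2^(1/3)*3^(2/3)*a/3) + C3*airybi(2^(1/3)*3^(2/3)*a/3), a)


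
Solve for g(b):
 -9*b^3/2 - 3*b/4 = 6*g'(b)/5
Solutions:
 g(b) = C1 - 15*b^4/16 - 5*b^2/16


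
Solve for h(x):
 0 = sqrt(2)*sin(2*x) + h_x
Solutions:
 h(x) = C1 + sqrt(2)*cos(2*x)/2


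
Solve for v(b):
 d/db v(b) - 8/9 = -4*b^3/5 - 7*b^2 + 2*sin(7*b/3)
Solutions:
 v(b) = C1 - b^4/5 - 7*b^3/3 + 8*b/9 - 6*cos(7*b/3)/7


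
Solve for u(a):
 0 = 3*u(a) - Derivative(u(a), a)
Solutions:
 u(a) = C1*exp(3*a)


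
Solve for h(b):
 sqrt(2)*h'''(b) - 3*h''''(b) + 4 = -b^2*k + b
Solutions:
 h(b) = C1 + C2*b + C3*b^2 + C4*exp(sqrt(2)*b/3) - sqrt(2)*b^5*k/120 + b^4*(-6*k + sqrt(2))/48 + b^3*(-9*sqrt(2)*k - 4*sqrt(2) + 3)/12


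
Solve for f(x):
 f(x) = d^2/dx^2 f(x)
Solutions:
 f(x) = C1*exp(-x) + C2*exp(x)


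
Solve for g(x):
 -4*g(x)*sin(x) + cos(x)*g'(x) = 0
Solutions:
 g(x) = C1/cos(x)^4


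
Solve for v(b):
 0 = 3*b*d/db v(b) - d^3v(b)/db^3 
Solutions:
 v(b) = C1 + Integral(C2*airyai(3^(1/3)*b) + C3*airybi(3^(1/3)*b), b)


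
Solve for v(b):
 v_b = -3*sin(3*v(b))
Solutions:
 v(b) = -acos((-C1 - exp(18*b))/(C1 - exp(18*b)))/3 + 2*pi/3
 v(b) = acos((-C1 - exp(18*b))/(C1 - exp(18*b)))/3


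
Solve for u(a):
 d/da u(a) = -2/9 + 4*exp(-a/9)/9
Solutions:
 u(a) = C1 - 2*a/9 - 4*exp(-a/9)


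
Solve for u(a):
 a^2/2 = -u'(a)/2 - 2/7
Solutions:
 u(a) = C1 - a^3/3 - 4*a/7


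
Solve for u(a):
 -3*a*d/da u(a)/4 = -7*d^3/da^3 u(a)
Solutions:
 u(a) = C1 + Integral(C2*airyai(294^(1/3)*a/14) + C3*airybi(294^(1/3)*a/14), a)


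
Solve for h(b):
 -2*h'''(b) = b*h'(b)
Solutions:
 h(b) = C1 + Integral(C2*airyai(-2^(2/3)*b/2) + C3*airybi(-2^(2/3)*b/2), b)


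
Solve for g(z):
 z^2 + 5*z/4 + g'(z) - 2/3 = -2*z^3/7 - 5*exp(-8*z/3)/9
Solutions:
 g(z) = C1 - z^4/14 - z^3/3 - 5*z^2/8 + 2*z/3 + 5*exp(-8*z/3)/24


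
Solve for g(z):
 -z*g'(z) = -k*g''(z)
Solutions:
 g(z) = C1 + C2*erf(sqrt(2)*z*sqrt(-1/k)/2)/sqrt(-1/k)


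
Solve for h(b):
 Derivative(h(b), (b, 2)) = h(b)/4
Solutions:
 h(b) = C1*exp(-b/2) + C2*exp(b/2)


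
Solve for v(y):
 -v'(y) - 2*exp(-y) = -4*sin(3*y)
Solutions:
 v(y) = C1 - 4*cos(3*y)/3 + 2*exp(-y)


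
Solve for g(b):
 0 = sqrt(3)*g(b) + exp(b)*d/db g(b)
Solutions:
 g(b) = C1*exp(sqrt(3)*exp(-b))


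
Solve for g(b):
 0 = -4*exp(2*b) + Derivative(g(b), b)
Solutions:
 g(b) = C1 + 2*exp(2*b)


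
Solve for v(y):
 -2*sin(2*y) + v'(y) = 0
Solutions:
 v(y) = C1 - cos(2*y)


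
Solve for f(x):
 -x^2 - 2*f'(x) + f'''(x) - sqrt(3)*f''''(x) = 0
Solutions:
 f(x) = C1 + C2*exp(x*((sqrt(237) + 80*sqrt(3)/9)^(-1/3) + 2*sqrt(3) + 3*(sqrt(237) + 80*sqrt(3)/9)^(1/3))/18)*sin(sqrt(3)*x*(-3*(sqrt(237) + 80*sqrt(3)/9)^(1/3) + (sqrt(237) + 80*sqrt(3)/9)^(-1/3))/18) + C3*exp(x*((sqrt(237) + 80*sqrt(3)/9)^(-1/3) + 2*sqrt(3) + 3*(sqrt(237) + 80*sqrt(3)/9)^(1/3))/18)*cos(sqrt(3)*x*(-3*(sqrt(237) + 80*sqrt(3)/9)^(1/3) + (sqrt(237) + 80*sqrt(3)/9)^(-1/3))/18) + C4*exp(x*(-3*(sqrt(237) + 80*sqrt(3)/9)^(1/3) - 1/(sqrt(237) + 80*sqrt(3)/9)^(1/3) + sqrt(3))/9) - x^3/6 - x/2


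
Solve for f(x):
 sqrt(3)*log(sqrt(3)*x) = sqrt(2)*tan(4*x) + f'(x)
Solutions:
 f(x) = C1 + sqrt(3)*x*(log(x) - 1) + sqrt(3)*x*log(3)/2 + sqrt(2)*log(cos(4*x))/4


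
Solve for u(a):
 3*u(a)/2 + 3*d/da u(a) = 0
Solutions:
 u(a) = C1*exp(-a/2)


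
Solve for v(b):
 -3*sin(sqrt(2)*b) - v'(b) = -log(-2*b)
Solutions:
 v(b) = C1 + b*log(-b) - b + b*log(2) + 3*sqrt(2)*cos(sqrt(2)*b)/2


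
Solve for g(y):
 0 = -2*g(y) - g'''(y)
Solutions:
 g(y) = C3*exp(-2^(1/3)*y) + (C1*sin(2^(1/3)*sqrt(3)*y/2) + C2*cos(2^(1/3)*sqrt(3)*y/2))*exp(2^(1/3)*y/2)


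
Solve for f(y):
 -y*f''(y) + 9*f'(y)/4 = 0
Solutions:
 f(y) = C1 + C2*y^(13/4)


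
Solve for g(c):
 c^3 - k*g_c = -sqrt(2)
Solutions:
 g(c) = C1 + c^4/(4*k) + sqrt(2)*c/k


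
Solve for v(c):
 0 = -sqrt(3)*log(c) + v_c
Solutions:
 v(c) = C1 + sqrt(3)*c*log(c) - sqrt(3)*c


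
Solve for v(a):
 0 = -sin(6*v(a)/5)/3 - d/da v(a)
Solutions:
 a/3 + 5*log(cos(6*v(a)/5) - 1)/12 - 5*log(cos(6*v(a)/5) + 1)/12 = C1


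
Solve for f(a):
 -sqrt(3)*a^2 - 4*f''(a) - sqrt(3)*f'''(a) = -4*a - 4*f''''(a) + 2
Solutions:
 f(a) = C1 + C2*a + C3*exp(a*(sqrt(3) + sqrt(67))/8) + C4*exp(a*(-sqrt(67) + sqrt(3))/8) - sqrt(3)*a^4/48 + 11*a^3/48 + a^2*(-27*sqrt(3) - 16)/64


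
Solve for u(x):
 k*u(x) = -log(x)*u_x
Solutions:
 u(x) = C1*exp(-k*li(x))


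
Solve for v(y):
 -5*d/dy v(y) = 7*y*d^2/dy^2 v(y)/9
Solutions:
 v(y) = C1 + C2/y^(38/7)


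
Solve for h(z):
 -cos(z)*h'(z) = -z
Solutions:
 h(z) = C1 + Integral(z/cos(z), z)


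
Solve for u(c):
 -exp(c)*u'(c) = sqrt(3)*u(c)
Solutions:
 u(c) = C1*exp(sqrt(3)*exp(-c))


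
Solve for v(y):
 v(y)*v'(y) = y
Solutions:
 v(y) = -sqrt(C1 + y^2)
 v(y) = sqrt(C1 + y^2)


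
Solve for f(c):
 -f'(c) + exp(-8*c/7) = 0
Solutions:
 f(c) = C1 - 7*exp(-8*c/7)/8


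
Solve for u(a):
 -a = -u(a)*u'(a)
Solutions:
 u(a) = -sqrt(C1 + a^2)
 u(a) = sqrt(C1 + a^2)


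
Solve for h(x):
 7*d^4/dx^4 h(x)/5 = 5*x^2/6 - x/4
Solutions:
 h(x) = C1 + C2*x + C3*x^2 + C4*x^3 + 5*x^6/3024 - x^5/672


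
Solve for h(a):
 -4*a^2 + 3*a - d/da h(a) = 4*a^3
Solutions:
 h(a) = C1 - a^4 - 4*a^3/3 + 3*a^2/2


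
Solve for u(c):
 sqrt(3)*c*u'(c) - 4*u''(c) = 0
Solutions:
 u(c) = C1 + C2*erfi(sqrt(2)*3^(1/4)*c/4)


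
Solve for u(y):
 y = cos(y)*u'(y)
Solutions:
 u(y) = C1 + Integral(y/cos(y), y)


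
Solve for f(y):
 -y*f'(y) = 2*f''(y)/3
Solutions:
 f(y) = C1 + C2*erf(sqrt(3)*y/2)


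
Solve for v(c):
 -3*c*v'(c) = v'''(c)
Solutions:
 v(c) = C1 + Integral(C2*airyai(-3^(1/3)*c) + C3*airybi(-3^(1/3)*c), c)


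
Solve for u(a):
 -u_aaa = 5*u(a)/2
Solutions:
 u(a) = C3*exp(-2^(2/3)*5^(1/3)*a/2) + (C1*sin(2^(2/3)*sqrt(3)*5^(1/3)*a/4) + C2*cos(2^(2/3)*sqrt(3)*5^(1/3)*a/4))*exp(2^(2/3)*5^(1/3)*a/4)


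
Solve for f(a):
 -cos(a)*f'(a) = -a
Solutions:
 f(a) = C1 + Integral(a/cos(a), a)


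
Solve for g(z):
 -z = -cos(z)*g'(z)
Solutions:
 g(z) = C1 + Integral(z/cos(z), z)


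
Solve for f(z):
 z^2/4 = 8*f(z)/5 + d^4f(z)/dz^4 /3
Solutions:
 f(z) = 5*z^2/32 + (C1*sin(5^(3/4)*6^(1/4)*z/5) + C2*cos(5^(3/4)*6^(1/4)*z/5))*exp(-5^(3/4)*6^(1/4)*z/5) + (C3*sin(5^(3/4)*6^(1/4)*z/5) + C4*cos(5^(3/4)*6^(1/4)*z/5))*exp(5^(3/4)*6^(1/4)*z/5)


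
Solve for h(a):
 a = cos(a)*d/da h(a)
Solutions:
 h(a) = C1 + Integral(a/cos(a), a)


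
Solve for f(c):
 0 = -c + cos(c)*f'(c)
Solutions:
 f(c) = C1 + Integral(c/cos(c), c)


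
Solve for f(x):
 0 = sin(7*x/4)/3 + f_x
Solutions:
 f(x) = C1 + 4*cos(7*x/4)/21


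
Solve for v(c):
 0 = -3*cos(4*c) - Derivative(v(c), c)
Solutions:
 v(c) = C1 - 3*sin(4*c)/4


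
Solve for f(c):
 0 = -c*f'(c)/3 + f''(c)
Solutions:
 f(c) = C1 + C2*erfi(sqrt(6)*c/6)


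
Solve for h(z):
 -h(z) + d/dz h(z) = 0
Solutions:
 h(z) = C1*exp(z)


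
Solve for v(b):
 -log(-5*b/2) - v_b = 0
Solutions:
 v(b) = C1 - b*log(-b) + b*(-log(5) + log(2) + 1)


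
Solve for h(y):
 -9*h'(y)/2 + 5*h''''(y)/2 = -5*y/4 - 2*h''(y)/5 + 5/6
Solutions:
 h(y) = C1 + C2*exp(-y*(-8*18^(1/3)/(2025 + sqrt(4101393))^(1/3) + 12^(1/3)*(2025 + sqrt(4101393))^(1/3))/60)*sin(2^(1/3)*3^(1/6)*y*(24/(2025 + sqrt(4101393))^(1/3) + 2^(1/3)*3^(2/3)*(2025 + sqrt(4101393))^(1/3))/60) + C3*exp(-y*(-8*18^(1/3)/(2025 + sqrt(4101393))^(1/3) + 12^(1/3)*(2025 + sqrt(4101393))^(1/3))/60)*cos(2^(1/3)*3^(1/6)*y*(24/(2025 + sqrt(4101393))^(1/3) + 2^(1/3)*3^(2/3)*(2025 + sqrt(4101393))^(1/3))/60) + C4*exp(y*(-8*18^(1/3)/(2025 + sqrt(4101393))^(1/3) + 12^(1/3)*(2025 + sqrt(4101393))^(1/3))/30) + 5*y^2/36 - 13*y/81


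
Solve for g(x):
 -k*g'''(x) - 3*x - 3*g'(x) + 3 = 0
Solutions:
 g(x) = C1 + C2*exp(-sqrt(3)*x*sqrt(-1/k)) + C3*exp(sqrt(3)*x*sqrt(-1/k)) - x^2/2 + x


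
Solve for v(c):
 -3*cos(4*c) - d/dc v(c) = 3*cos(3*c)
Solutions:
 v(c) = C1 - sin(3*c) - 3*sin(4*c)/4


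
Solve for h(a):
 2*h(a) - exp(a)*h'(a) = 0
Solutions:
 h(a) = C1*exp(-2*exp(-a))


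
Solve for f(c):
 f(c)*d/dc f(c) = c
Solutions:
 f(c) = -sqrt(C1 + c^2)
 f(c) = sqrt(C1 + c^2)


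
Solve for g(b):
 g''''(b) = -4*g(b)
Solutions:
 g(b) = (C1*sin(b) + C2*cos(b))*exp(-b) + (C3*sin(b) + C4*cos(b))*exp(b)


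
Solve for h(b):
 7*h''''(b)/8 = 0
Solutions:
 h(b) = C1 + C2*b + C3*b^2 + C4*b^3


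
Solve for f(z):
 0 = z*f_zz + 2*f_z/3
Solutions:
 f(z) = C1 + C2*z^(1/3)


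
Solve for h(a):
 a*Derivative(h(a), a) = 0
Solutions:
 h(a) = C1


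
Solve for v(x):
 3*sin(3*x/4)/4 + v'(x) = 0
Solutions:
 v(x) = C1 + cos(3*x/4)


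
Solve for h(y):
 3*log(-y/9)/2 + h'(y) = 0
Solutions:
 h(y) = C1 - 3*y*log(-y)/2 + y*(3/2 + 3*log(3))


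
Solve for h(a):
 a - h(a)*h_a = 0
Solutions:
 h(a) = -sqrt(C1 + a^2)
 h(a) = sqrt(C1 + a^2)


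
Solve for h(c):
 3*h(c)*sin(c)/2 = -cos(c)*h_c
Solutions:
 h(c) = C1*cos(c)^(3/2)


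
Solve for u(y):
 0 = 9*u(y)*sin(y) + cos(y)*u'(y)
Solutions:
 u(y) = C1*cos(y)^9


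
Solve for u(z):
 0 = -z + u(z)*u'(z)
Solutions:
 u(z) = -sqrt(C1 + z^2)
 u(z) = sqrt(C1 + z^2)


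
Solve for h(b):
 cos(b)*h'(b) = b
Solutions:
 h(b) = C1 + Integral(b/cos(b), b)


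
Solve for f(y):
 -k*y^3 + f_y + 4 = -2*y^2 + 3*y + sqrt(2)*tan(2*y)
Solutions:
 f(y) = C1 + k*y^4/4 - 2*y^3/3 + 3*y^2/2 - 4*y - sqrt(2)*log(cos(2*y))/2


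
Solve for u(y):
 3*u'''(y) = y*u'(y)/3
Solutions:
 u(y) = C1 + Integral(C2*airyai(3^(1/3)*y/3) + C3*airybi(3^(1/3)*y/3), y)


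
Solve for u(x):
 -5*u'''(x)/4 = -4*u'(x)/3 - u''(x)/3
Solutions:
 u(x) = C1 + C2*exp(2*x*(1 - sqrt(61))/15) + C3*exp(2*x*(1 + sqrt(61))/15)


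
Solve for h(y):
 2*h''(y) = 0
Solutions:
 h(y) = C1 + C2*y


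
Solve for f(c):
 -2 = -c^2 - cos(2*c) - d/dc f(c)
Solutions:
 f(c) = C1 - c^3/3 + 2*c - sin(2*c)/2


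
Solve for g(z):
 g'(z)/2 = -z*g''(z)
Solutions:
 g(z) = C1 + C2*sqrt(z)


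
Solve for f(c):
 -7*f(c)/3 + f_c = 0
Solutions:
 f(c) = C1*exp(7*c/3)


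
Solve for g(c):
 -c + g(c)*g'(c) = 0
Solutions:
 g(c) = -sqrt(C1 + c^2)
 g(c) = sqrt(C1 + c^2)


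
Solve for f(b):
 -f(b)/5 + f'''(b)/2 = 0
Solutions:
 f(b) = C3*exp(2^(1/3)*5^(2/3)*b/5) + (C1*sin(2^(1/3)*sqrt(3)*5^(2/3)*b/10) + C2*cos(2^(1/3)*sqrt(3)*5^(2/3)*b/10))*exp(-2^(1/3)*5^(2/3)*b/10)


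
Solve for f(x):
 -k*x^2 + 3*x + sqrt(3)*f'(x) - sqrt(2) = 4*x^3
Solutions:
 f(x) = C1 + sqrt(3)*k*x^3/9 + sqrt(3)*x^4/3 - sqrt(3)*x^2/2 + sqrt(6)*x/3


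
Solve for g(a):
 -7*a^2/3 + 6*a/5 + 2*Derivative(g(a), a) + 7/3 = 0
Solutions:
 g(a) = C1 + 7*a^3/18 - 3*a^2/10 - 7*a/6


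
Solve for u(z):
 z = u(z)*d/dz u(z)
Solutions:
 u(z) = -sqrt(C1 + z^2)
 u(z) = sqrt(C1 + z^2)


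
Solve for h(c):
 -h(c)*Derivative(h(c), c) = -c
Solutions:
 h(c) = -sqrt(C1 + c^2)
 h(c) = sqrt(C1 + c^2)


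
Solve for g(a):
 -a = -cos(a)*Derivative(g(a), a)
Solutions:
 g(a) = C1 + Integral(a/cos(a), a)


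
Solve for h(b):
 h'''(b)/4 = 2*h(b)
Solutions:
 h(b) = C3*exp(2*b) + (C1*sin(sqrt(3)*b) + C2*cos(sqrt(3)*b))*exp(-b)


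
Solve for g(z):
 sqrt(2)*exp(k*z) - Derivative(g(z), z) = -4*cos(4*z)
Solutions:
 g(z) = C1 + sin(4*z) + sqrt(2)*exp(k*z)/k


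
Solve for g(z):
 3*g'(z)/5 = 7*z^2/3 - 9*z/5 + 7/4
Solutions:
 g(z) = C1 + 35*z^3/27 - 3*z^2/2 + 35*z/12


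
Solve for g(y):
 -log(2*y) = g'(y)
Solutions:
 g(y) = C1 - y*log(y) - y*log(2) + y


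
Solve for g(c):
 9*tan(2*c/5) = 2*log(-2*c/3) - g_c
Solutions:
 g(c) = C1 + 2*c*log(-c) - 2*c*log(3) - 2*c + 2*c*log(2) + 45*log(cos(2*c/5))/2


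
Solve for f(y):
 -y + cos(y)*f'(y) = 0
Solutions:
 f(y) = C1 + Integral(y/cos(y), y)


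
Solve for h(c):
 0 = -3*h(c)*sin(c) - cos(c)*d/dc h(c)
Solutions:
 h(c) = C1*cos(c)^3


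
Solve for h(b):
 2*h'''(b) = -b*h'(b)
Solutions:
 h(b) = C1 + Integral(C2*airyai(-2^(2/3)*b/2) + C3*airybi(-2^(2/3)*b/2), b)


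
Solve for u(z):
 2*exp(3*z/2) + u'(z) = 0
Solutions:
 u(z) = C1 - 4*exp(3*z/2)/3


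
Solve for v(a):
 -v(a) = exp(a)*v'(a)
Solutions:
 v(a) = C1*exp(exp(-a))


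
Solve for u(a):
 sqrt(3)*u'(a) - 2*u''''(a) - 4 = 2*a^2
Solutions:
 u(a) = C1 + C4*exp(2^(2/3)*3^(1/6)*a/2) + 2*sqrt(3)*a^3/9 + 4*sqrt(3)*a/3 + (C2*sin(6^(2/3)*a/4) + C3*cos(6^(2/3)*a/4))*exp(-2^(2/3)*3^(1/6)*a/4)


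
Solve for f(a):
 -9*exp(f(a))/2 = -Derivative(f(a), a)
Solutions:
 f(a) = log(-1/(C1 + 9*a)) + log(2)


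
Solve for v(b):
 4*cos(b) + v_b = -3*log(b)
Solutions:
 v(b) = C1 - 3*b*log(b) + 3*b - 4*sin(b)


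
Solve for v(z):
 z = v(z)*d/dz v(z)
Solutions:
 v(z) = -sqrt(C1 + z^2)
 v(z) = sqrt(C1 + z^2)


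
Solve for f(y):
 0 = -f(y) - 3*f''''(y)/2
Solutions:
 f(y) = (C1*sin(6^(3/4)*y/6) + C2*cos(6^(3/4)*y/6))*exp(-6^(3/4)*y/6) + (C3*sin(6^(3/4)*y/6) + C4*cos(6^(3/4)*y/6))*exp(6^(3/4)*y/6)


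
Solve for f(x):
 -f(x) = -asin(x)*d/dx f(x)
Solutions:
 f(x) = C1*exp(Integral(1/asin(x), x))


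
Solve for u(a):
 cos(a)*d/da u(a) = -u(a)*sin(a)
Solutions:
 u(a) = C1*cos(a)


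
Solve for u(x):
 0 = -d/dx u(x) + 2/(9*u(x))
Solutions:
 u(x) = -sqrt(C1 + 4*x)/3
 u(x) = sqrt(C1 + 4*x)/3


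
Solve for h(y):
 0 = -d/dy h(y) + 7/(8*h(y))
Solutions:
 h(y) = -sqrt(C1 + 7*y)/2
 h(y) = sqrt(C1 + 7*y)/2


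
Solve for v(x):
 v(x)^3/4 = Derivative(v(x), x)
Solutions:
 v(x) = -sqrt(2)*sqrt(-1/(C1 + x))
 v(x) = sqrt(2)*sqrt(-1/(C1 + x))


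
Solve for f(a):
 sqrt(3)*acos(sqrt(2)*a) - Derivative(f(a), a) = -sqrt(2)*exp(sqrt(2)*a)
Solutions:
 f(a) = C1 + sqrt(3)*(a*acos(sqrt(2)*a) - sqrt(2)*sqrt(1 - 2*a^2)/2) + exp(sqrt(2)*a)


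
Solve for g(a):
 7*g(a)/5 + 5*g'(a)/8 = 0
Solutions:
 g(a) = C1*exp(-56*a/25)


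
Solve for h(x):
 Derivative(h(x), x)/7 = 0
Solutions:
 h(x) = C1


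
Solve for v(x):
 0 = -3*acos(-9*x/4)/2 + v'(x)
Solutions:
 v(x) = C1 + 3*x*acos(-9*x/4)/2 + sqrt(16 - 81*x^2)/6


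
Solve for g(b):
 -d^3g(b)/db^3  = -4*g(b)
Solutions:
 g(b) = C3*exp(2^(2/3)*b) + (C1*sin(2^(2/3)*sqrt(3)*b/2) + C2*cos(2^(2/3)*sqrt(3)*b/2))*exp(-2^(2/3)*b/2)


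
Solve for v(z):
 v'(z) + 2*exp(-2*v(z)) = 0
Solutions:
 v(z) = log(-sqrt(C1 - 4*z))
 v(z) = log(C1 - 4*z)/2


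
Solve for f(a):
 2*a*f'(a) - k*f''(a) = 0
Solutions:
 f(a) = C1 + C2*erf(a*sqrt(-1/k))/sqrt(-1/k)


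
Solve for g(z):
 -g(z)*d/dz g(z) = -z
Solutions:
 g(z) = -sqrt(C1 + z^2)
 g(z) = sqrt(C1 + z^2)


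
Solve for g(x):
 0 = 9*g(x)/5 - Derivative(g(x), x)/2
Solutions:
 g(x) = C1*exp(18*x/5)


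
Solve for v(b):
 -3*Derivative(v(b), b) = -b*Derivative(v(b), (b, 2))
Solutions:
 v(b) = C1 + C2*b^4


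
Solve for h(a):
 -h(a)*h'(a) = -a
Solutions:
 h(a) = -sqrt(C1 + a^2)
 h(a) = sqrt(C1 + a^2)


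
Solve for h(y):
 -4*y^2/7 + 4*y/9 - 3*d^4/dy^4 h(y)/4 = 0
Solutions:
 h(y) = C1 + C2*y + C3*y^2 + C4*y^3 - 2*y^6/945 + 2*y^5/405


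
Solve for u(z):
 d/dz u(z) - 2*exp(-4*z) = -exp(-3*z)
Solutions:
 u(z) = C1 + exp(-3*z)/3 - exp(-4*z)/2


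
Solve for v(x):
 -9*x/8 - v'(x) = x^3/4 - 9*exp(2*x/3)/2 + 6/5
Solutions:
 v(x) = C1 - x^4/16 - 9*x^2/16 - 6*x/5 + 27*exp(2*x/3)/4


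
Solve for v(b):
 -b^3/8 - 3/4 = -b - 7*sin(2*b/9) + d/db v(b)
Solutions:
 v(b) = C1 - b^4/32 + b^2/2 - 3*b/4 - 63*cos(2*b/9)/2


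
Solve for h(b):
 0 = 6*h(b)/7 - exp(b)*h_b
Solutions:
 h(b) = C1*exp(-6*exp(-b)/7)


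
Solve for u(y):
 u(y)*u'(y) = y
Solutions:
 u(y) = -sqrt(C1 + y^2)
 u(y) = sqrt(C1 + y^2)


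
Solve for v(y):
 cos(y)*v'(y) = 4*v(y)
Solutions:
 v(y) = C1*(sin(y)^2 + 2*sin(y) + 1)/(sin(y)^2 - 2*sin(y) + 1)


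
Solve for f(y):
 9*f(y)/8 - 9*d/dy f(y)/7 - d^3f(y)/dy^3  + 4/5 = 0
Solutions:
 f(y) = C1*exp(-y*(-8*3^(2/3)*98^(1/3)/(147 + sqrt(26985))^(1/3) + 84^(1/3)*(147 + sqrt(26985))^(1/3))/56)*sin(3^(1/6)*y*(24*98^(1/3)/(147 + sqrt(26985))^(1/3) + 28^(1/3)*3^(2/3)*(147 + sqrt(26985))^(1/3))/56) + C2*exp(-y*(-8*3^(2/3)*98^(1/3)/(147 + sqrt(26985))^(1/3) + 84^(1/3)*(147 + sqrt(26985))^(1/3))/56)*cos(3^(1/6)*y*(24*98^(1/3)/(147 + sqrt(26985))^(1/3) + 28^(1/3)*3^(2/3)*(147 + sqrt(26985))^(1/3))/56) + C3*exp(y*(-8*3^(2/3)*98^(1/3)/(147 + sqrt(26985))^(1/3) + 84^(1/3)*(147 + sqrt(26985))^(1/3))/28) - 32/45


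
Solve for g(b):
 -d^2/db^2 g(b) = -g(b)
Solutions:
 g(b) = C1*exp(-b) + C2*exp(b)


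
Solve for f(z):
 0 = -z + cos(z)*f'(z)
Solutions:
 f(z) = C1 + Integral(z/cos(z), z)


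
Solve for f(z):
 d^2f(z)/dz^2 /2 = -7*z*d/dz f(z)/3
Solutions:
 f(z) = C1 + C2*erf(sqrt(21)*z/3)


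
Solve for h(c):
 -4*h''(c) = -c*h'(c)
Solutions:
 h(c) = C1 + C2*erfi(sqrt(2)*c/4)


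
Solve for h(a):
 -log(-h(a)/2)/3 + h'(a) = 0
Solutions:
 -3*Integral(1/(log(-_y) - log(2)), (_y, h(a))) = C1 - a


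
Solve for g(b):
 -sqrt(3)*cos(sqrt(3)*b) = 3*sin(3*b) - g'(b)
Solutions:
 g(b) = C1 + sin(sqrt(3)*b) - cos(3*b)


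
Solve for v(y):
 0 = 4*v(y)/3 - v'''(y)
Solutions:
 v(y) = C3*exp(6^(2/3)*y/3) + (C1*sin(2^(2/3)*3^(1/6)*y/2) + C2*cos(2^(2/3)*3^(1/6)*y/2))*exp(-6^(2/3)*y/6)


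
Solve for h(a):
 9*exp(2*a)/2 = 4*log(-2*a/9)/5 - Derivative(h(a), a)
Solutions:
 h(a) = C1 + 4*a*log(-a)/5 + 4*a*(-2*log(3) - 1 + log(2))/5 - 9*exp(2*a)/4


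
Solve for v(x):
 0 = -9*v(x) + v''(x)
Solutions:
 v(x) = C1*exp(-3*x) + C2*exp(3*x)


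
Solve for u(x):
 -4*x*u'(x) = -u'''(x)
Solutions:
 u(x) = C1 + Integral(C2*airyai(2^(2/3)*x) + C3*airybi(2^(2/3)*x), x)


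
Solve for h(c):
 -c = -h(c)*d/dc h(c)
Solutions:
 h(c) = -sqrt(C1 + c^2)
 h(c) = sqrt(C1 + c^2)


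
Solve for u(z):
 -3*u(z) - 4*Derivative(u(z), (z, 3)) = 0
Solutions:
 u(z) = C3*exp(-6^(1/3)*z/2) + (C1*sin(2^(1/3)*3^(5/6)*z/4) + C2*cos(2^(1/3)*3^(5/6)*z/4))*exp(6^(1/3)*z/4)


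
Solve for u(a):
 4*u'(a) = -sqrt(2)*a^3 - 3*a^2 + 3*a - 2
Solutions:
 u(a) = C1 - sqrt(2)*a^4/16 - a^3/4 + 3*a^2/8 - a/2


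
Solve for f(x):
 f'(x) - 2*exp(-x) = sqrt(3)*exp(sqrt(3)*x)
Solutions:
 f(x) = C1 + exp(sqrt(3)*x) - 2*exp(-x)


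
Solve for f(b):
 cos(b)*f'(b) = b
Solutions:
 f(b) = C1 + Integral(b/cos(b), b)


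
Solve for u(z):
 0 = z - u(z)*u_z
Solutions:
 u(z) = -sqrt(C1 + z^2)
 u(z) = sqrt(C1 + z^2)


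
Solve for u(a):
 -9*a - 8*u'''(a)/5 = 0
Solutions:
 u(a) = C1 + C2*a + C3*a^2 - 15*a^4/64


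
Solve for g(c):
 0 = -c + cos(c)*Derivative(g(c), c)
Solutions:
 g(c) = C1 + Integral(c/cos(c), c)


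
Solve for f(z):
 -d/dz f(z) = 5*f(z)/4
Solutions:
 f(z) = C1*exp(-5*z/4)


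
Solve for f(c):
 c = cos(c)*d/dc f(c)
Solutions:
 f(c) = C1 + Integral(c/cos(c), c)


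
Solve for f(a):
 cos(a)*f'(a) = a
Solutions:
 f(a) = C1 + Integral(a/cos(a), a)


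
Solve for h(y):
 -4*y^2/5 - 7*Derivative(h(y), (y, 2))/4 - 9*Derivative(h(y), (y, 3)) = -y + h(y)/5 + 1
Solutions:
 h(y) = C1*exp(y*(-70 + 245*5^(1/3)/(216*sqrt(110121) + 71699)^(1/3) + 5^(2/3)*(216*sqrt(110121) + 71699)^(1/3))/1080)*sin(sqrt(3)*5^(1/3)*y*(-5^(1/3)*(216*sqrt(110121) + 71699)^(1/3) + 245/(216*sqrt(110121) + 71699)^(1/3))/1080) + C2*exp(y*(-70 + 245*5^(1/3)/(216*sqrt(110121) + 71699)^(1/3) + 5^(2/3)*(216*sqrt(110121) + 71699)^(1/3))/1080)*cos(sqrt(3)*5^(1/3)*y*(-5^(1/3)*(216*sqrt(110121) + 71699)^(1/3) + 245/(216*sqrt(110121) + 71699)^(1/3))/1080) + C3*exp(-y*(245*5^(1/3)/(216*sqrt(110121) + 71699)^(1/3) + 35 + 5^(2/3)*(216*sqrt(110121) + 71699)^(1/3))/540) - 4*y^2 + 5*y + 65


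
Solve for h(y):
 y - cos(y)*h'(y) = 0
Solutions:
 h(y) = C1 + Integral(y/cos(y), y)


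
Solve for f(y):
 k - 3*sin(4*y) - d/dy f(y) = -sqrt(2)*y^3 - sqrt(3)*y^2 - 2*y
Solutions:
 f(y) = C1 + k*y + sqrt(2)*y^4/4 + sqrt(3)*y^3/3 + y^2 + 3*cos(4*y)/4


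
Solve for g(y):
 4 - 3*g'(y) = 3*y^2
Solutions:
 g(y) = C1 - y^3/3 + 4*y/3


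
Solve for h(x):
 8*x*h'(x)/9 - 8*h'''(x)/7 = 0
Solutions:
 h(x) = C1 + Integral(C2*airyai(21^(1/3)*x/3) + C3*airybi(21^(1/3)*x/3), x)


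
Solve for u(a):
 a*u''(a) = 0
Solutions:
 u(a) = C1 + C2*a


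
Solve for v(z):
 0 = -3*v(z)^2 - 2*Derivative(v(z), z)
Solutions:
 v(z) = 2/(C1 + 3*z)


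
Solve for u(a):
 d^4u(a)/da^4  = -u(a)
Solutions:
 u(a) = (C1*sin(sqrt(2)*a/2) + C2*cos(sqrt(2)*a/2))*exp(-sqrt(2)*a/2) + (C3*sin(sqrt(2)*a/2) + C4*cos(sqrt(2)*a/2))*exp(sqrt(2)*a/2)


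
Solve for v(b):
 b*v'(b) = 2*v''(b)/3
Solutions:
 v(b) = C1 + C2*erfi(sqrt(3)*b/2)


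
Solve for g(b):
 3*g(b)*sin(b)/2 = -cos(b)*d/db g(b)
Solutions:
 g(b) = C1*cos(b)^(3/2)


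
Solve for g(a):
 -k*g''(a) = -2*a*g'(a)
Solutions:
 g(a) = C1 + C2*erf(a*sqrt(-1/k))/sqrt(-1/k)


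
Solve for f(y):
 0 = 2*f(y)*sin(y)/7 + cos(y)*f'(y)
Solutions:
 f(y) = C1*cos(y)^(2/7)


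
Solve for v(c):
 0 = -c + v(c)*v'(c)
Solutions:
 v(c) = -sqrt(C1 + c^2)
 v(c) = sqrt(C1 + c^2)


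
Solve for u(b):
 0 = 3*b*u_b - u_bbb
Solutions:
 u(b) = C1 + Integral(C2*airyai(3^(1/3)*b) + C3*airybi(3^(1/3)*b), b)


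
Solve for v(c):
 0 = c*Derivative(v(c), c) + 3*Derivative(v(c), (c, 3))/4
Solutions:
 v(c) = C1 + Integral(C2*airyai(-6^(2/3)*c/3) + C3*airybi(-6^(2/3)*c/3), c)


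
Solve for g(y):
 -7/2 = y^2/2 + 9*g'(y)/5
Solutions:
 g(y) = C1 - 5*y^3/54 - 35*y/18


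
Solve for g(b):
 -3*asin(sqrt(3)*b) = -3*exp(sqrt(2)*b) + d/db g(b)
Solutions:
 g(b) = C1 - 3*b*asin(sqrt(3)*b) - sqrt(3)*sqrt(1 - 3*b^2) + 3*sqrt(2)*exp(sqrt(2)*b)/2


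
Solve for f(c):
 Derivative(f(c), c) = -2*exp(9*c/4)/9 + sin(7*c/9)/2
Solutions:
 f(c) = C1 - 8*exp(9*c/4)/81 - 9*cos(7*c/9)/14


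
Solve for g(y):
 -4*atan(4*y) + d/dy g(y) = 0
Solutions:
 g(y) = C1 + 4*y*atan(4*y) - log(16*y^2 + 1)/2


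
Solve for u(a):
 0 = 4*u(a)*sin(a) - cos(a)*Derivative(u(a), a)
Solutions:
 u(a) = C1/cos(a)^4


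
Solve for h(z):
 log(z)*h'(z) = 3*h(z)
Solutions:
 h(z) = C1*exp(3*li(z))


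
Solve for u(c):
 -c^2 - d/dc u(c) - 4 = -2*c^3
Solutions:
 u(c) = C1 + c^4/2 - c^3/3 - 4*c


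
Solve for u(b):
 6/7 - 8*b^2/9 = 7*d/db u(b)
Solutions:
 u(b) = C1 - 8*b^3/189 + 6*b/49


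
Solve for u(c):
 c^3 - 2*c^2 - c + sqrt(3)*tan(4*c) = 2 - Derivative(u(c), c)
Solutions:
 u(c) = C1 - c^4/4 + 2*c^3/3 + c^2/2 + 2*c + sqrt(3)*log(cos(4*c))/4


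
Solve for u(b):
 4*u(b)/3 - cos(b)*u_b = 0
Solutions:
 u(b) = C1*(sin(b) + 1)^(2/3)/(sin(b) - 1)^(2/3)


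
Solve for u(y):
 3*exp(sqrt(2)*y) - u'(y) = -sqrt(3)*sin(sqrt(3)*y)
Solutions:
 u(y) = C1 + 3*sqrt(2)*exp(sqrt(2)*y)/2 - cos(sqrt(3)*y)


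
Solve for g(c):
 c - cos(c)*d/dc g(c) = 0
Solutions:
 g(c) = C1 + Integral(c/cos(c), c)


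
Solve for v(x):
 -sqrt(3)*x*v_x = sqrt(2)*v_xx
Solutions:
 v(x) = C1 + C2*erf(6^(1/4)*x/2)


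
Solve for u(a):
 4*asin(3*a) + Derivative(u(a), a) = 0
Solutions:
 u(a) = C1 - 4*a*asin(3*a) - 4*sqrt(1 - 9*a^2)/3


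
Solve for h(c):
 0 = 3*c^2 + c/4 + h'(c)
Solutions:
 h(c) = C1 - c^3 - c^2/8


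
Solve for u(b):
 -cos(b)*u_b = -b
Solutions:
 u(b) = C1 + Integral(b/cos(b), b)


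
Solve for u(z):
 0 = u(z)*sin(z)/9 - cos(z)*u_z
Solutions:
 u(z) = C1/cos(z)^(1/9)


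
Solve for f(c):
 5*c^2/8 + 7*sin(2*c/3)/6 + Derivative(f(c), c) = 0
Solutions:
 f(c) = C1 - 5*c^3/24 + 7*cos(2*c/3)/4


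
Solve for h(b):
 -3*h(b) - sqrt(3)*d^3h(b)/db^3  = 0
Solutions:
 h(b) = C3*exp(-3^(1/6)*b) + (C1*sin(3^(2/3)*b/2) + C2*cos(3^(2/3)*b/2))*exp(3^(1/6)*b/2)


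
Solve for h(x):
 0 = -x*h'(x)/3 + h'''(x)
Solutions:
 h(x) = C1 + Integral(C2*airyai(3^(2/3)*x/3) + C3*airybi(3^(2/3)*x/3), x)


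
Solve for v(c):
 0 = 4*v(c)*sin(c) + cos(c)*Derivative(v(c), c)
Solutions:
 v(c) = C1*cos(c)^4


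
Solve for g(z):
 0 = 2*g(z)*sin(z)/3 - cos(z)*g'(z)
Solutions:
 g(z) = C1/cos(z)^(2/3)


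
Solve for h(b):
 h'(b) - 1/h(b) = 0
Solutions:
 h(b) = -sqrt(C1 + 2*b)
 h(b) = sqrt(C1 + 2*b)


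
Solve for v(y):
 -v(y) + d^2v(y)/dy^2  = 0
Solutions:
 v(y) = C1*exp(-y) + C2*exp(y)


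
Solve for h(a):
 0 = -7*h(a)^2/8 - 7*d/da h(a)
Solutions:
 h(a) = 8/(C1 + a)


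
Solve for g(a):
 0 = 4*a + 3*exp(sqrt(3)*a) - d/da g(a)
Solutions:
 g(a) = C1 + 2*a^2 + sqrt(3)*exp(sqrt(3)*a)


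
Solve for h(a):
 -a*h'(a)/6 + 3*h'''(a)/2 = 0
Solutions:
 h(a) = C1 + Integral(C2*airyai(3^(1/3)*a/3) + C3*airybi(3^(1/3)*a/3), a)


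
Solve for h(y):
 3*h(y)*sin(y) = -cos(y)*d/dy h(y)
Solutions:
 h(y) = C1*cos(y)^3


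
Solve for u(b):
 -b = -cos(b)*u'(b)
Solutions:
 u(b) = C1 + Integral(b/cos(b), b)


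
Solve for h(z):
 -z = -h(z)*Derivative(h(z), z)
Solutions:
 h(z) = -sqrt(C1 + z^2)
 h(z) = sqrt(C1 + z^2)


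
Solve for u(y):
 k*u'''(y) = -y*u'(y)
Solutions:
 u(y) = C1 + Integral(C2*airyai(y*(-1/k)^(1/3)) + C3*airybi(y*(-1/k)^(1/3)), y)


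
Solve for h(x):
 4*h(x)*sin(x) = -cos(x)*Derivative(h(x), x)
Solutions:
 h(x) = C1*cos(x)^4


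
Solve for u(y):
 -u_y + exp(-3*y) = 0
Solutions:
 u(y) = C1 - exp(-3*y)/3


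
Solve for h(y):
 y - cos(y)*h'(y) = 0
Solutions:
 h(y) = C1 + Integral(y/cos(y), y)


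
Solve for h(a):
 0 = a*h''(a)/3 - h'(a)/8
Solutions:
 h(a) = C1 + C2*a^(11/8)


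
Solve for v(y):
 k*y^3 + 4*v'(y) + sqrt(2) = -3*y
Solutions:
 v(y) = C1 - k*y^4/16 - 3*y^2/8 - sqrt(2)*y/4


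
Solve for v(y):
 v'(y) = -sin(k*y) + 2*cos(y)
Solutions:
 v(y) = C1 + 2*sin(y) + cos(k*y)/k


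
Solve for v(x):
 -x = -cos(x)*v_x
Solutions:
 v(x) = C1 + Integral(x/cos(x), x)


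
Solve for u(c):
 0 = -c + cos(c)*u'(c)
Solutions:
 u(c) = C1 + Integral(c/cos(c), c)


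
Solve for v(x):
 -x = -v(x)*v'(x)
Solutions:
 v(x) = -sqrt(C1 + x^2)
 v(x) = sqrt(C1 + x^2)


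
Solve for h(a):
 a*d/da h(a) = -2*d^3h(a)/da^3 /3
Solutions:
 h(a) = C1 + Integral(C2*airyai(-2^(2/3)*3^(1/3)*a/2) + C3*airybi(-2^(2/3)*3^(1/3)*a/2), a)


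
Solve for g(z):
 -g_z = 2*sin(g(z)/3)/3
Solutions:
 2*z/3 + 3*log(cos(g(z)/3) - 1)/2 - 3*log(cos(g(z)/3) + 1)/2 = C1


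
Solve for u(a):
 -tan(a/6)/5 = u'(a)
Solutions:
 u(a) = C1 + 6*log(cos(a/6))/5


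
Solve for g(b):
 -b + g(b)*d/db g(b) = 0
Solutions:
 g(b) = -sqrt(C1 + b^2)
 g(b) = sqrt(C1 + b^2)


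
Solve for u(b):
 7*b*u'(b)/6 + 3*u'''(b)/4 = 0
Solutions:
 u(b) = C1 + Integral(C2*airyai(-42^(1/3)*b/3) + C3*airybi(-42^(1/3)*b/3), b)


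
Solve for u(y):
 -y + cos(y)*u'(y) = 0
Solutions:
 u(y) = C1 + Integral(y/cos(y), y)


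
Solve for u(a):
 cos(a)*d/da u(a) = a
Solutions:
 u(a) = C1 + Integral(a/cos(a), a)


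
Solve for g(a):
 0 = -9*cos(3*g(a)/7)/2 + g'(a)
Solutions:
 -9*a/2 - 7*log(sin(3*g(a)/7) - 1)/6 + 7*log(sin(3*g(a)/7) + 1)/6 = C1


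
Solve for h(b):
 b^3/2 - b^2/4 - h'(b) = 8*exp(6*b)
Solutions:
 h(b) = C1 + b^4/8 - b^3/12 - 4*exp(6*b)/3


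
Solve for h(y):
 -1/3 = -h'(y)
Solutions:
 h(y) = C1 + y/3


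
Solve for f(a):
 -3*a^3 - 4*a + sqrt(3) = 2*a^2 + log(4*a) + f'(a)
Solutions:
 f(a) = C1 - 3*a^4/4 - 2*a^3/3 - 2*a^2 - a*log(a) - a*log(4) + a + sqrt(3)*a


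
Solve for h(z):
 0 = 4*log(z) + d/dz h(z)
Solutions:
 h(z) = C1 - 4*z*log(z) + 4*z


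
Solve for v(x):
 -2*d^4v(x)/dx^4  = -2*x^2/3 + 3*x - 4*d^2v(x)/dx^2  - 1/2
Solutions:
 v(x) = C1 + C2*x + C3*exp(-sqrt(2)*x) + C4*exp(sqrt(2)*x) - x^4/72 + x^3/8 - 7*x^2/48


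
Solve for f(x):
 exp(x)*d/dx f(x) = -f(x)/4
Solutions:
 f(x) = C1*exp(exp(-x)/4)


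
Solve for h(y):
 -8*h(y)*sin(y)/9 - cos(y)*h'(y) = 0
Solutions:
 h(y) = C1*cos(y)^(8/9)


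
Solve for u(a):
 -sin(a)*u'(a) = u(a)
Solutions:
 u(a) = C1*sqrt(cos(a) + 1)/sqrt(cos(a) - 1)


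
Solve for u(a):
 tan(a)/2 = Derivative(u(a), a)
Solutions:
 u(a) = C1 - log(cos(a))/2


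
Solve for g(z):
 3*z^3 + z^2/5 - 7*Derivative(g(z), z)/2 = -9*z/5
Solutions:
 g(z) = C1 + 3*z^4/14 + 2*z^3/105 + 9*z^2/35


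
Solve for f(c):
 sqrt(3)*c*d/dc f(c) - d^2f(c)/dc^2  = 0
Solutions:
 f(c) = C1 + C2*erfi(sqrt(2)*3^(1/4)*c/2)


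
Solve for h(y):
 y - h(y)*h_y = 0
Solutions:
 h(y) = -sqrt(C1 + y^2)
 h(y) = sqrt(C1 + y^2)


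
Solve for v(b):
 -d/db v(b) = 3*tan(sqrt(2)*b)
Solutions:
 v(b) = C1 + 3*sqrt(2)*log(cos(sqrt(2)*b))/2


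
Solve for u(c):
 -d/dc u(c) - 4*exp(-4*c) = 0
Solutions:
 u(c) = C1 + exp(-4*c)


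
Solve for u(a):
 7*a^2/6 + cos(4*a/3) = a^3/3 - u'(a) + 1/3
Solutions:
 u(a) = C1 + a^4/12 - 7*a^3/18 + a/3 - 3*sin(4*a/3)/4


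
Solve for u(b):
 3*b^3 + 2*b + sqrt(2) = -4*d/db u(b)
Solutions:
 u(b) = C1 - 3*b^4/16 - b^2/4 - sqrt(2)*b/4


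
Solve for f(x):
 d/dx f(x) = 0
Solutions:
 f(x) = C1


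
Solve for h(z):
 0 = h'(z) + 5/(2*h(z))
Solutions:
 h(z) = -sqrt(C1 - 5*z)
 h(z) = sqrt(C1 - 5*z)


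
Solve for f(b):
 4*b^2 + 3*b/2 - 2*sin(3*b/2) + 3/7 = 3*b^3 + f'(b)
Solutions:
 f(b) = C1 - 3*b^4/4 + 4*b^3/3 + 3*b^2/4 + 3*b/7 + 4*cos(3*b/2)/3


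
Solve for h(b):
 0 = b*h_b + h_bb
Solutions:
 h(b) = C1 + C2*erf(sqrt(2)*b/2)


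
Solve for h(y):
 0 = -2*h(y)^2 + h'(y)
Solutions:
 h(y) = -1/(C1 + 2*y)


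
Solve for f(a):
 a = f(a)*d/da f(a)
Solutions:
 f(a) = -sqrt(C1 + a^2)
 f(a) = sqrt(C1 + a^2)


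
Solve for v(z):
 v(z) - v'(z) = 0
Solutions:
 v(z) = C1*exp(z)


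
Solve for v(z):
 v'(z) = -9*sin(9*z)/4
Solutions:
 v(z) = C1 + cos(9*z)/4


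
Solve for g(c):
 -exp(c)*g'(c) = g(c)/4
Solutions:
 g(c) = C1*exp(exp(-c)/4)


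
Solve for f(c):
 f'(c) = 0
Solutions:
 f(c) = C1


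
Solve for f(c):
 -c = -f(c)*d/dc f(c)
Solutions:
 f(c) = -sqrt(C1 + c^2)
 f(c) = sqrt(C1 + c^2)


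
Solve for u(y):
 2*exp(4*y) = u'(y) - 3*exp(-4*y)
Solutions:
 u(y) = C1 + exp(4*y)/2 - 3*exp(-4*y)/4


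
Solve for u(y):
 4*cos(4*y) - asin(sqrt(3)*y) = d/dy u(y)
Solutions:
 u(y) = C1 - y*asin(sqrt(3)*y) - sqrt(3)*sqrt(1 - 3*y^2)/3 + sin(4*y)


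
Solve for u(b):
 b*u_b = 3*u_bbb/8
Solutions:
 u(b) = C1 + Integral(C2*airyai(2*3^(2/3)*b/3) + C3*airybi(2*3^(2/3)*b/3), b)


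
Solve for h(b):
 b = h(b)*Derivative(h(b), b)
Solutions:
 h(b) = -sqrt(C1 + b^2)
 h(b) = sqrt(C1 + b^2)


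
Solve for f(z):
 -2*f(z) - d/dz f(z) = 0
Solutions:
 f(z) = C1*exp(-2*z)


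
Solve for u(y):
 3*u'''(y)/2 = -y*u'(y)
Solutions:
 u(y) = C1 + Integral(C2*airyai(-2^(1/3)*3^(2/3)*y/3) + C3*airybi(-2^(1/3)*3^(2/3)*y/3), y)


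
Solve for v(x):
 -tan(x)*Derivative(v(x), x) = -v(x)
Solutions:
 v(x) = C1*sin(x)


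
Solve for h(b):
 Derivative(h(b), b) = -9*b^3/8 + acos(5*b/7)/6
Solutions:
 h(b) = C1 - 9*b^4/32 + b*acos(5*b/7)/6 - sqrt(49 - 25*b^2)/30


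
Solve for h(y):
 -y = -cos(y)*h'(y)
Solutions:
 h(y) = C1 + Integral(y/cos(y), y)


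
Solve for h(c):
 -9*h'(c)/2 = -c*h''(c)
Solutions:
 h(c) = C1 + C2*c^(11/2)


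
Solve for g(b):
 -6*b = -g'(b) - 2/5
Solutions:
 g(b) = C1 + 3*b^2 - 2*b/5


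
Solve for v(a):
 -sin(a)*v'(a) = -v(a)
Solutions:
 v(a) = C1*sqrt(cos(a) - 1)/sqrt(cos(a) + 1)


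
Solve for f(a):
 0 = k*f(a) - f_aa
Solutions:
 f(a) = C1*exp(-a*sqrt(k)) + C2*exp(a*sqrt(k))


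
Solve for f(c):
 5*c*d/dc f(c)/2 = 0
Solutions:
 f(c) = C1


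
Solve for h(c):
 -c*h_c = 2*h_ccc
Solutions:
 h(c) = C1 + Integral(C2*airyai(-2^(2/3)*c/2) + C3*airybi(-2^(2/3)*c/2), c)


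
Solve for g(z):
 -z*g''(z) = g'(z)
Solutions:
 g(z) = C1 + C2*log(z)


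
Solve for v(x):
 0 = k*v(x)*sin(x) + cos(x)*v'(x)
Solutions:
 v(x) = C1*exp(k*log(cos(x)))


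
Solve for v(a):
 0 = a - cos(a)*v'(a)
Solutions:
 v(a) = C1 + Integral(a/cos(a), a)


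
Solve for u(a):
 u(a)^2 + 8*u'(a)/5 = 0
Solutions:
 u(a) = 8/(C1 + 5*a)


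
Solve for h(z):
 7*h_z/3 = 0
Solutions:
 h(z) = C1


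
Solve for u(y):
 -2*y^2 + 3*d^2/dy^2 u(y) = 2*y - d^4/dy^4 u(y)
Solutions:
 u(y) = C1 + C2*y + C3*sin(sqrt(3)*y) + C4*cos(sqrt(3)*y) + y^4/18 + y^3/9 - 2*y^2/9


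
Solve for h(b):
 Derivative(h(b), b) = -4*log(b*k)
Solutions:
 h(b) = C1 - 4*b*log(b*k) + 4*b


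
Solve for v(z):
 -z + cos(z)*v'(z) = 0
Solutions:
 v(z) = C1 + Integral(z/cos(z), z)


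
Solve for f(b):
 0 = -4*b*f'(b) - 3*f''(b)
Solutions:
 f(b) = C1 + C2*erf(sqrt(6)*b/3)


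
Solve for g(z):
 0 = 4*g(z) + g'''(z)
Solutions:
 g(z) = C3*exp(-2^(2/3)*z) + (C1*sin(2^(2/3)*sqrt(3)*z/2) + C2*cos(2^(2/3)*sqrt(3)*z/2))*exp(2^(2/3)*z/2)


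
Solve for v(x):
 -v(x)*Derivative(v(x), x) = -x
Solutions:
 v(x) = -sqrt(C1 + x^2)
 v(x) = sqrt(C1 + x^2)


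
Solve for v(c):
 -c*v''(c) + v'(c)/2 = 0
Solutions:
 v(c) = C1 + C2*c^(3/2)


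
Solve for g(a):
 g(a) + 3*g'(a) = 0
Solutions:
 g(a) = C1*exp(-a/3)


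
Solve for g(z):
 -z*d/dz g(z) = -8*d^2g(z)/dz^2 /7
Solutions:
 g(z) = C1 + C2*erfi(sqrt(7)*z/4)


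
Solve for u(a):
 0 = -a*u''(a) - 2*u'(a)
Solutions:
 u(a) = C1 + C2/a


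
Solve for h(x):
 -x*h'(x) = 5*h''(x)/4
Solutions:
 h(x) = C1 + C2*erf(sqrt(10)*x/5)


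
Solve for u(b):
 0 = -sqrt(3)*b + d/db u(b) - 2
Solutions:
 u(b) = C1 + sqrt(3)*b^2/2 + 2*b


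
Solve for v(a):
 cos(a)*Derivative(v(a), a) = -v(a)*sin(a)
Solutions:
 v(a) = C1*cos(a)


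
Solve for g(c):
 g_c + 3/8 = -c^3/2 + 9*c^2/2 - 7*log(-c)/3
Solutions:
 g(c) = C1 - c^4/8 + 3*c^3/2 - 7*c*log(-c)/3 + 47*c/24


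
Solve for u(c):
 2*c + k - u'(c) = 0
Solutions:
 u(c) = C1 + c^2 + c*k


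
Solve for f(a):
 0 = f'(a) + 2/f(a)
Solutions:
 f(a) = -sqrt(C1 - 4*a)
 f(a) = sqrt(C1 - 4*a)


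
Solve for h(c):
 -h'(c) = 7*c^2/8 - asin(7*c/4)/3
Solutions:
 h(c) = C1 - 7*c^3/24 + c*asin(7*c/4)/3 + sqrt(16 - 49*c^2)/21


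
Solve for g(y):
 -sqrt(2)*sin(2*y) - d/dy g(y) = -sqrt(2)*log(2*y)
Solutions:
 g(y) = C1 + sqrt(2)*y*(log(y) - 1) + sqrt(2)*y*log(2) + sqrt(2)*cos(2*y)/2


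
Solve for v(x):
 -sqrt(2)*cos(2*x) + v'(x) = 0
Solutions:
 v(x) = C1 + sqrt(2)*sin(2*x)/2


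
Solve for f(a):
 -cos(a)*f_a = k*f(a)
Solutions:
 f(a) = C1*exp(k*(log(sin(a) - 1) - log(sin(a) + 1))/2)


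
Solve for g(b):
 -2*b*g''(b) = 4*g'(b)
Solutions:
 g(b) = C1 + C2/b


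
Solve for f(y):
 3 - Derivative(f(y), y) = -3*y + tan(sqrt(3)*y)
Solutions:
 f(y) = C1 + 3*y^2/2 + 3*y + sqrt(3)*log(cos(sqrt(3)*y))/3


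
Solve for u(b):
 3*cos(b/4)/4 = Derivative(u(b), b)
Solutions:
 u(b) = C1 + 3*sin(b/4)


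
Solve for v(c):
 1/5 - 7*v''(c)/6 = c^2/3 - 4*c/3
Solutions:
 v(c) = C1 + C2*c - c^4/42 + 4*c^3/21 + 3*c^2/35


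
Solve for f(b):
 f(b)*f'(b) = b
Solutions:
 f(b) = -sqrt(C1 + b^2)
 f(b) = sqrt(C1 + b^2)


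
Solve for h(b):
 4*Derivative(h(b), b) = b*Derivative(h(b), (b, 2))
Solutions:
 h(b) = C1 + C2*b^5


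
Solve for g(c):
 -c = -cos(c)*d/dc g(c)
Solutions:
 g(c) = C1 + Integral(c/cos(c), c)


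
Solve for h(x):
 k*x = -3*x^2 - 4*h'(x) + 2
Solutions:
 h(x) = C1 - k*x^2/8 - x^3/4 + x/2


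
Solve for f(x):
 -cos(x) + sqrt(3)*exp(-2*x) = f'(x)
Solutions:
 f(x) = C1 - sin(x) - sqrt(3)*exp(-2*x)/2


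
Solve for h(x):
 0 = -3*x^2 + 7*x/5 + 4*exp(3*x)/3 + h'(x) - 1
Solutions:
 h(x) = C1 + x^3 - 7*x^2/10 + x - 4*exp(3*x)/9


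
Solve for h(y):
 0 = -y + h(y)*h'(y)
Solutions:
 h(y) = -sqrt(C1 + y^2)
 h(y) = sqrt(C1 + y^2)


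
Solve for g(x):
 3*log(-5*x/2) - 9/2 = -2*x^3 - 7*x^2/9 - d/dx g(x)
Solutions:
 g(x) = C1 - x^4/2 - 7*x^3/27 - 3*x*log(-x) + x*(-3*log(5) + 3*log(2) + 15/2)


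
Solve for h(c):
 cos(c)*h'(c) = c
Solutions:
 h(c) = C1 + Integral(c/cos(c), c)


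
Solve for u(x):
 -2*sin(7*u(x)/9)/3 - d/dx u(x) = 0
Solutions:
 2*x/3 + 9*log(cos(7*u(x)/9) - 1)/14 - 9*log(cos(7*u(x)/9) + 1)/14 = C1


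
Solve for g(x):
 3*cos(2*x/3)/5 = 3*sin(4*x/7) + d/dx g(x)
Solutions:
 g(x) = C1 + 9*sin(2*x/3)/10 + 21*cos(4*x/7)/4


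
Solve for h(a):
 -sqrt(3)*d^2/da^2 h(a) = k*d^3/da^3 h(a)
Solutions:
 h(a) = C1 + C2*a + C3*exp(-sqrt(3)*a/k)
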